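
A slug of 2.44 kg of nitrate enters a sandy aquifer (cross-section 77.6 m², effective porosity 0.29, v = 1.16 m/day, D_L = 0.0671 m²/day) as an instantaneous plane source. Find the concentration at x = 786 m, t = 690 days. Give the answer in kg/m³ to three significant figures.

For an instantaneous plane source, C(x,t) = M/(n_e·A·√(4πDt)) · exp(−(x−vt)²/(4Dt)), with n_e·A the pore (flow) area.
Plume center vt = 1.16 × 690 = 800.4 m, so the well at 786 m is 14.4 m upgradient of the peak.
√(4πDt) = 24.12 m, giving peak height M/(n_e·A·√(4πDt)) = 2.44/(0.29 × 77.6 × 24.12) = 0.004495 kg/m³.
(x−vt)²/(4Dt) = (-14.4)²/(4 × 0.0671 × 690) = 1.120; exp(−1.120) = 0.3263.
C = 0.004495 × 0.3263 = 0.00147 kg/m³.

0.00147 kg/m³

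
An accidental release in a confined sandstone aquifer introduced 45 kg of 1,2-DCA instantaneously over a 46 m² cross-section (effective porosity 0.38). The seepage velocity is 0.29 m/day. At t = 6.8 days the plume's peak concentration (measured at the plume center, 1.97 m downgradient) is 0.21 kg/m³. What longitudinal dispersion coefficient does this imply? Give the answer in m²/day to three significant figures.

At the plume center C_max = M/(n_e·A·√(4πDt)), so D = M²/(4πt·(n_e·A·C_max)²).
n_e·A·C_max = 0.38 × 46 × 0.21 = 3.671 kg/m.
D = 45²/(4π × 6.8 × 3.671²) = 1.76 m²/day.

1.76 m²/day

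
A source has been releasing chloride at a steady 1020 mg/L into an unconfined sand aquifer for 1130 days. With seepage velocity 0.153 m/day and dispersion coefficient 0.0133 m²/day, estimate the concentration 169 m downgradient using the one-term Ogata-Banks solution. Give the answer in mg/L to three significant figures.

For a continuous step input, C/C₀ ≈ ½·erfc((x−vt)/(2√(Dt))).
vt = 0.153 × 1130 = 172.89 m and 2√(Dt) = 2√(0.0133 × 1130) = 7.753 m.
Argument (x−vt)/(2√(Dt)) = (169 − 172.89)/7.753 = -0.5017; ½·erfc(-0.5017) = 0.7610.
C = 1020 × 0.7610 = 776 mg/L.

776 mg/L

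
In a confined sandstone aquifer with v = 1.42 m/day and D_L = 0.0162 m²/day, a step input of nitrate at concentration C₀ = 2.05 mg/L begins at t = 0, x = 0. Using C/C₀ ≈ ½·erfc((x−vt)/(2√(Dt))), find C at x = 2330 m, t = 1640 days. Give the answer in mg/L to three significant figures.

For a continuous step input, C/C₀ ≈ ½·erfc((x−vt)/(2√(Dt))).
vt = 1.42 × 1640 = 2328.8 m and 2√(Dt) = 2√(0.0162 × 1640) = 10.31 m.
Argument (x−vt)/(2√(Dt)) = (2330 − 2328.8)/10.31 = 0.1164; ½·erfc(0.1164) = 0.4346.
C = 2.05 × 0.4346 = 0.891 mg/L.

0.891 mg/L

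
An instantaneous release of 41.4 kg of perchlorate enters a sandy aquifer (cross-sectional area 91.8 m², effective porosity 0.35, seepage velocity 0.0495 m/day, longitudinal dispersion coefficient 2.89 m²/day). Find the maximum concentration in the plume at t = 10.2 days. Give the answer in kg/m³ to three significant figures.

0.0669 kg/m³

The peak of an instantaneous 1D plume sits at x = vt; there the Gaussian factor is 1 and C_max = M/(n_e·A·√(4πDt)), where n_e·A is the pore area the mass is dissolved in.
√(4πDt) = √(4π × 2.89 × 10.2) = 19.25 m, so C_max = 41.4/(0.35 × 91.8 × 19.25) = 0.0669 kg/m³.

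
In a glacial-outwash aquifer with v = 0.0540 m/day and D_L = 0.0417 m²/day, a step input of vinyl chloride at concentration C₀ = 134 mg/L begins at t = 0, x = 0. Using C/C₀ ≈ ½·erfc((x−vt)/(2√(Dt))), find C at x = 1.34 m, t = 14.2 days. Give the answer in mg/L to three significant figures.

For a continuous step input, C/C₀ ≈ ½·erfc((x−vt)/(2√(Dt))).
vt = 0.0540 × 14.2 = 0.7668 m and 2√(Dt) = 2√(0.0417 × 14.2) = 1.539 m.
Argument (x−vt)/(2√(Dt)) = (1.34 − 0.7668)/1.539 = 0.3724; ½·erfc(0.3724) = 0.2992.
C = 134 × 0.2992 = 40.1 mg/L.

40.1 mg/L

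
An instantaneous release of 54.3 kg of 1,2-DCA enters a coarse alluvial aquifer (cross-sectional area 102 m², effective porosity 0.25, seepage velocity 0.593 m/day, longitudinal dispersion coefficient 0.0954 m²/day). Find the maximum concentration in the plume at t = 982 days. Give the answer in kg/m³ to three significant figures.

0.0621 kg/m³

The peak of an instantaneous 1D plume sits at x = vt; there the Gaussian factor is 1 and C_max = M/(n_e·A·√(4πDt)), where n_e·A is the pore area the mass is dissolved in.
√(4πDt) = √(4π × 0.0954 × 982) = 34.31 m, so C_max = 54.3/(0.25 × 102 × 34.31) = 0.0621 kg/m³.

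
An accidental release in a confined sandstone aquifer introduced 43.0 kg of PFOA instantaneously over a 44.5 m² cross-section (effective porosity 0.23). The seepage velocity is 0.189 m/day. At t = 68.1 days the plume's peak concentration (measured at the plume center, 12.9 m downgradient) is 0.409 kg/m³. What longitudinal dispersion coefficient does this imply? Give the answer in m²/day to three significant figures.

0.123 m²/day

At the plume center C_max = M/(n_e·A·√(4πDt)), so D = M²/(4πt·(n_e·A·C_max)²).
n_e·A·C_max = 0.23 × 44.5 × 0.409 = 4.186 kg/m.
D = 43.0²/(4π × 68.1 × 4.186²) = 0.123 m²/day.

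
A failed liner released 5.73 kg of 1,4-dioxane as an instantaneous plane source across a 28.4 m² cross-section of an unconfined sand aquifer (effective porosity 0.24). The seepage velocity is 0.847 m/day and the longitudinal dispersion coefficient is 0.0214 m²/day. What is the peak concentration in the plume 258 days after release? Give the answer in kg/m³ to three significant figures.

The peak of an instantaneous 1D plume sits at x = vt; there the Gaussian factor is 1 and C_max = M/(n_e·A·√(4πDt)), where n_e·A is the pore area the mass is dissolved in.
√(4πDt) = √(4π × 0.0214 × 258) = 8.330 m, so C_max = 5.73/(0.24 × 28.4 × 8.330) = 0.101 kg/m³.

0.101 kg/m³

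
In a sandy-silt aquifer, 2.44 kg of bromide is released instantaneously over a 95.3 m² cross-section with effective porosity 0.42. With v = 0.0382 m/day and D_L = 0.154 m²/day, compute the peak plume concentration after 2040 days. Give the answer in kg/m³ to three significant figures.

0.000970 kg/m³

The peak of an instantaneous 1D plume sits at x = vt; there the Gaussian factor is 1 and C_max = M/(n_e·A·√(4πDt)), where n_e·A is the pore area the mass is dissolved in.
√(4πDt) = √(4π × 0.154 × 2040) = 62.83 m, so C_max = 2.44/(0.42 × 95.3 × 62.83) = 0.000970 kg/m³.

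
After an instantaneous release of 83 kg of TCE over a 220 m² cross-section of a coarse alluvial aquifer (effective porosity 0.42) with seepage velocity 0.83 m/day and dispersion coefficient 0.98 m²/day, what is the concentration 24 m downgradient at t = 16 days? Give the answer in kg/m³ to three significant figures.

0.0102 kg/m³

For an instantaneous plane source, C(x,t) = M/(n_e·A·√(4πDt)) · exp(−(x−vt)²/(4Dt)), with n_e·A the pore (flow) area.
Plume center vt = 0.83 × 16 = 13.28 m, so the well at 24 m is 10.72 m downgradient of the peak.
√(4πDt) = 14.04 m, giving peak height M/(n_e·A·√(4πDt)) = 83/(0.42 × 220 × 14.04) = 0.06398 kg/m³.
(x−vt)²/(4Dt) = (10.72)²/(4 × 0.98 × 16) = 1.832; exp(−1.832) = 0.1601.
C = 0.06398 × 0.1601 = 0.0102 kg/m³.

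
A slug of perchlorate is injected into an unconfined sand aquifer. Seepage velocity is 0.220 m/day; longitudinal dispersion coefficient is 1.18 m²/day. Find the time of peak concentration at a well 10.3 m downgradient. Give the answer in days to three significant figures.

28.4 days

For the 1D instantaneous-source solution, setting ∂C/∂t = 0 at fixed x gives v²t² + 2Dt − x² = 0, so t = (√(D² + v²x²) − D)/v².
√(D² + v²x²) = √(1.18² + 0.220² × 10.3²) = 2.555; v² = 0.0484.
t = (2.555 − 1.18)/0.0484 = 28.4 days (vs. the pure-advection estimate x/v = 46.8 d).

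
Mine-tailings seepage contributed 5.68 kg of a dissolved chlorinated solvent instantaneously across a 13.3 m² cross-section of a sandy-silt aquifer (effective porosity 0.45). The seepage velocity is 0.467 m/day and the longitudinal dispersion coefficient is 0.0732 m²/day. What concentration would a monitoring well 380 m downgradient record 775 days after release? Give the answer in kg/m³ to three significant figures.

0.00842 kg/m³

For an instantaneous plane source, C(x,t) = M/(n_e·A·√(4πDt)) · exp(−(x−vt)²/(4Dt)), with n_e·A the pore (flow) area.
Plume center vt = 0.467 × 775 = 361.925 m, so the well at 380 m is 18.075 m downgradient of the peak.
√(4πDt) = 26.70 m, giving peak height M/(n_e·A·√(4πDt)) = 5.68/(0.45 × 13.3 × 26.70) = 0.03554 kg/m³.
(x−vt)²/(4Dt) = (18.075)²/(4 × 0.0732 × 775) = 1.440; exp(−1.440) = 0.2369.
C = 0.03554 × 0.2369 = 0.00842 kg/m³.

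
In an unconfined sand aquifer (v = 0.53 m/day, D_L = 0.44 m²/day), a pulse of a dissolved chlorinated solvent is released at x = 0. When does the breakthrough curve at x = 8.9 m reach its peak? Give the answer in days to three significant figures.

For the 1D instantaneous-source solution, setting ∂C/∂t = 0 at fixed x gives v²t² + 2Dt − x² = 0, so t = (√(D² + v²x²) − D)/v².
√(D² + v²x²) = √(0.44² + 0.53² × 8.9²) = 4.737; v² = 0.2809.
t = (4.737 − 0.44)/0.2809 = 15.3 days (vs. the pure-advection estimate x/v = 16.8 d).

15.3 days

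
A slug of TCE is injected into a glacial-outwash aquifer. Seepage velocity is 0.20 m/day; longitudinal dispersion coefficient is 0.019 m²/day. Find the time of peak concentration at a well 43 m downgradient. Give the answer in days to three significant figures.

For the 1D instantaneous-source solution, setting ∂C/∂t = 0 at fixed x gives v²t² + 2Dt − x² = 0, so t = (√(D² + v²x²) − D)/v².
√(D² + v²x²) = √(0.019² + 0.20² × 43²) = 8.600; v² = 0.04.
t = (8.600 − 0.019)/0.04 = 215 days (vs. the pure-advection estimate x/v = 215 d).

215 days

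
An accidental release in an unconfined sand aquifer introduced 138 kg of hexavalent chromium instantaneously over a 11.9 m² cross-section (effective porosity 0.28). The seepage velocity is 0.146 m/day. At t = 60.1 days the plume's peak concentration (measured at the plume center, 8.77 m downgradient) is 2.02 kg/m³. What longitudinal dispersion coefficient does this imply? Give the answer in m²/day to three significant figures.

0.557 m²/day

At the plume center C_max = M/(n_e·A·√(4πDt)), so D = M²/(4πt·(n_e·A·C_max)²).
n_e·A·C_max = 0.28 × 11.9 × 2.02 = 6.731 kg/m.
D = 138²/(4π × 60.1 × 6.731²) = 0.557 m²/day.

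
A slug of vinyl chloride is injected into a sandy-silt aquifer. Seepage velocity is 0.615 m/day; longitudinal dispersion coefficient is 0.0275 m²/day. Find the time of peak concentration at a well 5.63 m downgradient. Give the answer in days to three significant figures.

For the 1D instantaneous-source solution, setting ∂C/∂t = 0 at fixed x gives v²t² + 2Dt − x² = 0, so t = (√(D² + v²x²) − D)/v².
√(D² + v²x²) = √(0.0275² + 0.615² × 5.63²) = 3.463; v² = 0.378225.
t = (3.463 − 0.0275)/0.378225 = 9.08 days (vs. the pure-advection estimate x/v = 9.15 d).

9.08 days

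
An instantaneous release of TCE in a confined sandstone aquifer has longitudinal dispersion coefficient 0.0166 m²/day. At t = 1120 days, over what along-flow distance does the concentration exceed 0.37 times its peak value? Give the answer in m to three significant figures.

17.2 m

The plume is Gaussian with σ = √(2Dt) = √(2 × 0.0166 × 1120) = 6.098 m.
C/C_peak = exp(−Δx²/(2σ²)) = 0.37 ⇒ Δx = σ·√(−2 ln 0.37) = 6.098 × 1.410 = 8.598 m.
Width = 2Δx = 17.2 m.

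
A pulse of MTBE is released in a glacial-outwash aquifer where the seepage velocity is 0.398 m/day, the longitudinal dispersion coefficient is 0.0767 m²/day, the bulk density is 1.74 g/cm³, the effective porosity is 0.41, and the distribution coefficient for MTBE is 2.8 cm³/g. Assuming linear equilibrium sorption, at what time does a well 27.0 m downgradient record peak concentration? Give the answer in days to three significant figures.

Retardation factor R = 1 + ρ_b·K_d/n = 1 + 1.74 × 2.8/0.41 = 12.88.
Sorption retards both mechanisms: v_R = v/R = 0.03090 m/day, D_R = D/R = 0.005955 m²/day.
Peak time from v_R²t² + 2D_R t − x² = 0: t = (√(D_R² + v_R²x²) − D_R)/v_R².
√(D_R² + v_R²x²) = √(0.005955² + 0.03090² × 27.0²) = 0.8343; v_R² = 0.0009548.
t = (0.8343 − 0.005955)/0.0009548 = 868 days.

868 days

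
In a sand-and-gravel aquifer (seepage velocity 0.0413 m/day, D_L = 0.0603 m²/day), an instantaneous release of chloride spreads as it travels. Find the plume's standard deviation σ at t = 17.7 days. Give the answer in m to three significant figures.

1.46 m

Dispersive spreading gives a Gaussian with σ² = 2Dt; advection only shifts the center.
σ = √(2 × 0.0603 × 17.7) = 1.46 m.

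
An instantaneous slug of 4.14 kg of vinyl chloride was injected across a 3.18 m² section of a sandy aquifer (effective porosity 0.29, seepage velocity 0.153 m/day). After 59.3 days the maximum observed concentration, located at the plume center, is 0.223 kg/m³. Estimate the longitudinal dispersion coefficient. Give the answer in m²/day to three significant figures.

At the plume center C_max = M/(n_e·A·√(4πDt)), so D = M²/(4πt·(n_e·A·C_max)²).
n_e·A·C_max = 0.29 × 3.18 × 0.223 = 0.2057 kg/m.
D = 4.14²/(4π × 59.3 × 0.2057²) = 0.544 m²/day.

0.544 m²/day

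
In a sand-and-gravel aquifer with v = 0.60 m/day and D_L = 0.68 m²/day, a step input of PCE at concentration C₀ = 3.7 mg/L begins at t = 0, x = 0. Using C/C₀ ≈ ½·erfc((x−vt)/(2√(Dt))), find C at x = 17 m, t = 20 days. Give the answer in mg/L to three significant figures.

0.625 mg/L

For a continuous step input, C/C₀ ≈ ½·erfc((x−vt)/(2√(Dt))).
vt = 0.60 × 20 = 12 m and 2√(Dt) = 2√(0.68 × 20) = 7.376 m.
Argument (x−vt)/(2√(Dt)) = (17 − 12)/7.376 = 0.6779; ½·erfc(0.6779) = 0.1689.
C = 3.7 × 0.1689 = 0.625 mg/L.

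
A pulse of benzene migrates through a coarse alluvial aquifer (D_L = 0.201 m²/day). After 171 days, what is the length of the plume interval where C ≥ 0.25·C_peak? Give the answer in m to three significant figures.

27.6 m

The plume is Gaussian with σ = √(2Dt) = √(2 × 0.201 × 171) = 8.291 m.
C/C_peak = exp(−Δx²/(2σ²)) = 0.25 ⇒ Δx = σ·√(−2 ln 0.25) = 8.291 × 1.665 = 13.80 m.
Width = 2Δx = 27.6 m.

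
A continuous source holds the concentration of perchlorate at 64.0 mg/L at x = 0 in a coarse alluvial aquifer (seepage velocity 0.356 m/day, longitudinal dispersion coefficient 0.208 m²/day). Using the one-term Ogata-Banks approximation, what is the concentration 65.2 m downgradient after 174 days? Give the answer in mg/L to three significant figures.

For a continuous step input, C/C₀ ≈ ½·erfc((x−vt)/(2√(Dt))).
vt = 0.356 × 174 = 61.944 m and 2√(Dt) = 2√(0.208 × 174) = 12.03 m.
Argument (x−vt)/(2√(Dt)) = (65.2 − 61.944)/12.03 = 0.2707; ½·erfc(0.2707) = 0.3509.
C = 64.0 × 0.3509 = 22.5 mg/L.

22.5 mg/L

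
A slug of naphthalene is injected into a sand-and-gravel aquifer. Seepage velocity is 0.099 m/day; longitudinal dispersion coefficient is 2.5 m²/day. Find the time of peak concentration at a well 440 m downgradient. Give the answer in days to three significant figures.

For the 1D instantaneous-source solution, setting ∂C/∂t = 0 at fixed x gives v²t² + 2Dt − x² = 0, so t = (√(D² + v²x²) − D)/v².
√(D² + v²x²) = √(2.5² + 0.099² × 440²) = 43.63; v² = 0.009801.
t = (43.63 − 2.5)/0.009801 = 4200 days (vs. the pure-advection estimate x/v = 4440 d).

4200 days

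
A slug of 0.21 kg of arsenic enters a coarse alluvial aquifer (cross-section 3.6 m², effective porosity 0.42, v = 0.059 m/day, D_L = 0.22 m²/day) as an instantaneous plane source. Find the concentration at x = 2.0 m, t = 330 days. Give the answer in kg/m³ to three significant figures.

For an instantaneous plane source, C(x,t) = M/(n_e·A·√(4πDt)) · exp(−(x−vt)²/(4Dt)), with n_e·A the pore (flow) area.
Plume center vt = 0.059 × 330 = 19.47 m, so the well at 2.0 m is 17.47 m upgradient of the peak.
√(4πDt) = 30.20 m, giving peak height M/(n_e·A·√(4πDt)) = 0.21/(0.42 × 3.6 × 30.20) = 0.004599 kg/m³.
(x−vt)²/(4Dt) = (-17.47)²/(4 × 0.22 × 330) = 1.051; exp(−1.051) = 0.3496.
C = 0.004599 × 0.3496 = 0.00161 kg/m³.

0.00161 kg/m³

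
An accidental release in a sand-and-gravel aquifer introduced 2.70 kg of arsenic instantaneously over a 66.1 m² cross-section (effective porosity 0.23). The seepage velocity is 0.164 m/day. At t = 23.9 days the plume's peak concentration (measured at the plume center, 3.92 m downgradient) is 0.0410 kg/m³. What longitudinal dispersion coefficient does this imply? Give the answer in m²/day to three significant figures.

0.0625 m²/day

At the plume center C_max = M/(n_e·A·√(4πDt)), so D = M²/(4πt·(n_e·A·C_max)²).
n_e·A·C_max = 0.23 × 66.1 × 0.0410 = 0.6233 kg/m.
D = 2.70²/(4π × 23.9 × 0.6233²) = 0.0625 m²/day.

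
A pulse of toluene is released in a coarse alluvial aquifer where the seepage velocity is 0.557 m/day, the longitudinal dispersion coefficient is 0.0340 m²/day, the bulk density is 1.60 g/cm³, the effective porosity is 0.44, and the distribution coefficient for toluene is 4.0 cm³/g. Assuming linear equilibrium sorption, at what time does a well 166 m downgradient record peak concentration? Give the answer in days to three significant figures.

4630 days

Retardation factor R = 1 + ρ_b·K_d/n = 1 + 1.60 × 4.0/0.44 = 15.55.
Sorption retards both mechanisms: v_R = v/R = 0.03582 m/day, D_R = D/R = 0.002186 m²/day.
Peak time from v_R²t² + 2D_R t − x² = 0: t = (√(D_R² + v_R²x²) − D_R)/v_R².
√(D_R² + v_R²x²) = √(0.002186² + 0.03582² × 166²) = 5.946; v_R² = 0.001283.
t = (5.946 − 0.002186)/0.001283 = 4630 days.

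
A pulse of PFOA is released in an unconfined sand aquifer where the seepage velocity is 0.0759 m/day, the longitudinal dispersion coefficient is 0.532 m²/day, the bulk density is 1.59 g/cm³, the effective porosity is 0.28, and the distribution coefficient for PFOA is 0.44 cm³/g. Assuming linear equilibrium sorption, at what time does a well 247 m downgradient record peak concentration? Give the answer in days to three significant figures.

11100 days

Retardation factor R = 1 + ρ_b·K_d/n = 1 + 1.59 × 0.44/0.28 = 3.499.
Sorption retards both mechanisms: v_R = v/R = 0.02169 m/day, D_R = D/R = 0.1520 m²/day.
Peak time from v_R²t² + 2D_R t − x² = 0: t = (√(D_R² + v_R²x²) − D_R)/v_R².
√(D_R² + v_R²x²) = √(0.1520² + 0.02169² × 247²) = 5.360; v_R² = 0.0004705.
t = (5.360 − 0.1520)/0.0004705 = 11100 days.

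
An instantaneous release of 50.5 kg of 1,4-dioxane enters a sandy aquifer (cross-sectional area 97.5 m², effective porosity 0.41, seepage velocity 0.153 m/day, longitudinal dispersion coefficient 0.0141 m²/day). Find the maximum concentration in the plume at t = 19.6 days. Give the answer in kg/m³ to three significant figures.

0.678 kg/m³

The peak of an instantaneous 1D plume sits at x = vt; there the Gaussian factor is 1 and C_max = M/(n_e·A·√(4πDt)), where n_e·A is the pore area the mass is dissolved in.
√(4πDt) = √(4π × 0.0141 × 19.6) = 1.864 m, so C_max = 50.5/(0.41 × 97.5 × 1.864) = 0.678 kg/m³.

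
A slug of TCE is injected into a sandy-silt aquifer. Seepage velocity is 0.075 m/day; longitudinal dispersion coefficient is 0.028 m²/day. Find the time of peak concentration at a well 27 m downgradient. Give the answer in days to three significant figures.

355 days

For the 1D instantaneous-source solution, setting ∂C/∂t = 0 at fixed x gives v²t² + 2Dt − x² = 0, so t = (√(D² + v²x²) − D)/v².
√(D² + v²x²) = √(0.028² + 0.075² × 27²) = 2.025; v² = 0.005625.
t = (2.025 − 0.028)/0.005625 = 355 days (vs. the pure-advection estimate x/v = 360 d).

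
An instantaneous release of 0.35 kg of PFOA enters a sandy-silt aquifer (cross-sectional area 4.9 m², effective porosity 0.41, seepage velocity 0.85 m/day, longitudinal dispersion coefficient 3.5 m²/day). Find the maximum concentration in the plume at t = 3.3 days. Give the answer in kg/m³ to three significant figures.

The peak of an instantaneous 1D plume sits at x = vt; there the Gaussian factor is 1 and C_max = M/(n_e·A·√(4πDt)), where n_e·A is the pore area the mass is dissolved in.
√(4πDt) = √(4π × 3.5 × 3.3) = 12.05 m, so C_max = 0.35/(0.41 × 4.9 × 12.05) = 0.0145 kg/m³.

0.0145 kg/m³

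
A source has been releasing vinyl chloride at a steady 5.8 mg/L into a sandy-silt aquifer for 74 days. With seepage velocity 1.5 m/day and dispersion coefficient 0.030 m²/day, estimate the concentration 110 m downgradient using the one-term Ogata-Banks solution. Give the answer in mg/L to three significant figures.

For a continuous step input, C/C₀ ≈ ½·erfc((x−vt)/(2√(Dt))).
vt = 1.5 × 74 = 111 m and 2√(Dt) = 2√(0.030 × 74) = 2.980 m.
Argument (x−vt)/(2√(Dt)) = (110 − 111)/2.980 = -0.3356; ½·erfc(-0.3356) = 0.6825.
C = 5.8 × 0.6825 = 3.96 mg/L.

3.96 mg/L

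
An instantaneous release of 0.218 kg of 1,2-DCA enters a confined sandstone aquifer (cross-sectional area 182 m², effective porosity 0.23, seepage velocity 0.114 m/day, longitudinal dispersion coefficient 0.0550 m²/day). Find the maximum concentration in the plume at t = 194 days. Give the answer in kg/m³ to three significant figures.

The peak of an instantaneous 1D plume sits at x = vt; there the Gaussian factor is 1 and C_max = M/(n_e·A·√(4πDt)), where n_e·A is the pore area the mass is dissolved in.
√(4πDt) = √(4π × 0.0550 × 194) = 11.58 m, so C_max = 0.218/(0.23 × 182 × 11.58) = 0.000450 kg/m³.

0.000450 kg/m³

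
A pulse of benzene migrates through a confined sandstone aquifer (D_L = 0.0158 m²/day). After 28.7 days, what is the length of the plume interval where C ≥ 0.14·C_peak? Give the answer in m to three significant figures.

The plume is Gaussian with σ = √(2Dt) = √(2 × 0.0158 × 28.7) = 0.9523 m.
C/C_peak = exp(−Δx²/(2σ²)) = 0.14 ⇒ Δx = σ·√(−2 ln 0.14) = 0.9523 × 1.983 = 1.888 m.
Width = 2Δx = 3.78 m.

3.78 m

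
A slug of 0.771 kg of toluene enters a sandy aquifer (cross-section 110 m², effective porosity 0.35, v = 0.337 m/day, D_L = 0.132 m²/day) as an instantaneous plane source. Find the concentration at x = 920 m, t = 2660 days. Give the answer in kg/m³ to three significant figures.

For an instantaneous plane source, C(x,t) = M/(n_e·A·√(4πDt)) · exp(−(x−vt)²/(4Dt)), with n_e·A the pore (flow) area.
Plume center vt = 0.337 × 2660 = 896.42 m, so the well at 920 m is 23.58 m downgradient of the peak.
√(4πDt) = 66.43 m, giving peak height M/(n_e·A·√(4πDt)) = 0.771/(0.35 × 110 × 66.43) = 0.0003015 kg/m³.
(x−vt)²/(4Dt) = (23.58)²/(4 × 0.132 × 2660) = 0.3959; exp(−0.3959) = 0.6731.
C = 0.0003015 × 0.6731 = 0.000203 kg/m³.

0.000203 kg/m³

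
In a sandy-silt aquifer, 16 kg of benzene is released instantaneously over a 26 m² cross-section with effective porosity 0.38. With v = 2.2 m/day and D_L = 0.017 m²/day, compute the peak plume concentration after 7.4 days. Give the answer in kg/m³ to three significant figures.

The peak of an instantaneous 1D plume sits at x = vt; there the Gaussian factor is 1 and C_max = M/(n_e·A·√(4πDt)), where n_e·A is the pore area the mass is dissolved in.
√(4πDt) = √(4π × 0.017 × 7.4) = 1.257 m, so C_max = 16/(0.38 × 26 × 1.257) = 1.29 kg/m³.

1.29 kg/m³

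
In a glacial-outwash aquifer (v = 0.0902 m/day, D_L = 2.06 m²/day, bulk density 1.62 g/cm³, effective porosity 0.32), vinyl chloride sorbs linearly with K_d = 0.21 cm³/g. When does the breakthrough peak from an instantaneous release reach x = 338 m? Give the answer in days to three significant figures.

Retardation factor R = 1 + ρ_b·K_d/n = 1 + 1.62 × 0.21/0.32 = 2.063.
Sorption retards both mechanisms: v_R = v/R = 0.04372 m/day, D_R = D/R = 0.9985 m²/day.
Peak time from v_R²t² + 2D_R t − x² = 0: t = (√(D_R² + v_R²x²) − D_R)/v_R².
√(D_R² + v_R²x²) = √(0.9985² + 0.04372² × 338²) = 14.81; v_R² = 0.001911.
t = (14.81 − 0.9985)/0.001911 = 7230 days.

7230 days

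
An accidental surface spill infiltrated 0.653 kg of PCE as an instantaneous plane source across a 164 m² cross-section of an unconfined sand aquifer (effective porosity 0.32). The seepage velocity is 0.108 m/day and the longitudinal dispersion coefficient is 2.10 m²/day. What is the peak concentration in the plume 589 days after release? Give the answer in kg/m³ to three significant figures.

9.98e-05 kg/m³

The peak of an instantaneous 1D plume sits at x = vt; there the Gaussian factor is 1 and C_max = M/(n_e·A·√(4πDt)), where n_e·A is the pore area the mass is dissolved in.
√(4πDt) = √(4π × 2.10 × 589) = 124.7 m, so C_max = 0.653/(0.32 × 164 × 124.7) = 9.98e-05 kg/m³.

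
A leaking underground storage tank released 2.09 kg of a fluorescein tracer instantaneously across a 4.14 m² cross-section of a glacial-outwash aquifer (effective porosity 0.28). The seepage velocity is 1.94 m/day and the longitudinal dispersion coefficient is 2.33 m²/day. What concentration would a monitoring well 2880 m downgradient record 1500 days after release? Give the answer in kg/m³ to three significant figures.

0.00807 kg/m³

For an instantaneous plane source, C(x,t) = M/(n_e·A·√(4πDt)) · exp(−(x−vt)²/(4Dt)), with n_e·A the pore (flow) area.
Plume center vt = 1.94 × 1500 = 2910 m, so the well at 2880 m is 30 m upgradient of the peak.
√(4πDt) = 209.6 m, giving peak height M/(n_e·A·√(4πDt)) = 2.09/(0.28 × 4.14 × 209.6) = 0.008602 kg/m³.
(x−vt)²/(4Dt) = (-30)²/(4 × 2.33 × 1500) = 0.06438; exp(−0.06438) = 0.9376.
C = 0.008602 × 0.9376 = 0.00807 kg/m³.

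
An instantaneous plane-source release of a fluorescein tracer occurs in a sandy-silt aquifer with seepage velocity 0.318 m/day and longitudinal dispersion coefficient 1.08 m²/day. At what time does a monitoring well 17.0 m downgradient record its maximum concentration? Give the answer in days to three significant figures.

43.8 days

For the 1D instantaneous-source solution, setting ∂C/∂t = 0 at fixed x gives v²t² + 2Dt − x² = 0, so t = (√(D² + v²x²) − D)/v².
√(D² + v²x²) = √(1.08² + 0.318² × 17.0²) = 5.513; v² = 0.101124.
t = (5.513 − 1.08)/0.101124 = 43.8 days (vs. the pure-advection estimate x/v = 53.5 d).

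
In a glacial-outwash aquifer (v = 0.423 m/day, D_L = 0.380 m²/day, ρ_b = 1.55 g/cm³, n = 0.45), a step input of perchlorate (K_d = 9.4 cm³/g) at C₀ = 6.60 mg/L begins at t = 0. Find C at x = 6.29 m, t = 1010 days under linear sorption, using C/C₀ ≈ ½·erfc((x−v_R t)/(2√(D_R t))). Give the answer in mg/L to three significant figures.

6.02 mg/L

Retardation factor R = 1 + ρ_b·K_d/n = 1 + 1.55 × 9.4/0.45 = 33.38.
Sorption retards both mechanisms: v_R = v/R = 0.01267 m/day, D_R = D/R = 0.01138 m²/day.
v_R·t = 0.01267 × 1010 = 12.7967 m; 2√(D_R t) = 6.781 m; argument = (6.29 − 12.7967)/6.781 = -0.9595.
C = C₀ × ½·erfc(-0.9595) = 6.60 × 0.9126 = 6.02 mg/L.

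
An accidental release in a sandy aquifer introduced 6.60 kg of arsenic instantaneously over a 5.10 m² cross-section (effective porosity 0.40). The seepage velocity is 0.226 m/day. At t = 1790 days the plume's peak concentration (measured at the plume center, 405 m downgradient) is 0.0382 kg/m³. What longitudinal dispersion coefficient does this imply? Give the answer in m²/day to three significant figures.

0.319 m²/day

At the plume center C_max = M/(n_e·A·√(4πDt)), so D = M²/(4πt·(n_e·A·C_max)²).
n_e·A·C_max = 0.40 × 5.10 × 0.0382 = 0.07793 kg/m.
D = 6.60²/(4π × 1790 × 0.07793²) = 0.319 m²/day.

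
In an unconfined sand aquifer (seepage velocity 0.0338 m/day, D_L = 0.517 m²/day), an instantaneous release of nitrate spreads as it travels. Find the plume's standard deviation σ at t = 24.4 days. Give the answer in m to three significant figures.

5.02 m

Dispersive spreading gives a Gaussian with σ² = 2Dt; advection only shifts the center.
σ = √(2 × 0.517 × 24.4) = 5.02 m.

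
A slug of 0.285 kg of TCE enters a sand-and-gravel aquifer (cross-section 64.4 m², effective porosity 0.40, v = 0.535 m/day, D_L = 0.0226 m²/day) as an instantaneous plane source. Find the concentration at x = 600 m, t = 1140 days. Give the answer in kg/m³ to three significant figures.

For an instantaneous plane source, C(x,t) = M/(n_e·A·√(4πDt)) · exp(−(x−vt)²/(4Dt)), with n_e·A the pore (flow) area.
Plume center vt = 0.535 × 1140 = 609.9 m, so the well at 600 m is 9.9 m upgradient of the peak.
√(4πDt) = 17.99 m, giving peak height M/(n_e·A·√(4πDt)) = 0.285/(0.40 × 64.4 × 17.99) = 0.0006150 kg/m³.
(x−vt)²/(4Dt) = (-9.9)²/(4 × 0.0226 × 1140) = 0.9510; exp(−0.9510) = 0.3864.
C = 0.0006150 × 0.3864 = 0.000238 kg/m³.

0.000238 kg/m³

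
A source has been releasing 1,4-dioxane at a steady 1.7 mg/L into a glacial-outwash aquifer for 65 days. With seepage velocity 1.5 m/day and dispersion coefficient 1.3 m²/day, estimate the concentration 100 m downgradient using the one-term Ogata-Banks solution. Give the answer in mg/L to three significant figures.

For a continuous step input, C/C₀ ≈ ½·erfc((x−vt)/(2√(Dt))).
vt = 1.5 × 65 = 97.5 m and 2√(Dt) = 2√(1.3 × 65) = 18.38 m.
Argument (x−vt)/(2√(Dt)) = (100 − 97.5)/18.38 = 0.1360; ½·erfc(0.1360) = 0.4237.
C = 1.7 × 0.4237 = 0.720 mg/L.

0.720 mg/L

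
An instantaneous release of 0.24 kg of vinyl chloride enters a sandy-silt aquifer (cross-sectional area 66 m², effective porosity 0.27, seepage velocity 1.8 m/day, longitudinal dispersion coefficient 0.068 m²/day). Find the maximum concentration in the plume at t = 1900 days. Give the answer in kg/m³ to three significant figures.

The peak of an instantaneous 1D plume sits at x = vt; there the Gaussian factor is 1 and C_max = M/(n_e·A·√(4πDt)), where n_e·A is the pore area the mass is dissolved in.
√(4πDt) = √(4π × 0.068 × 1900) = 40.29 m, so C_max = 0.24/(0.27 × 66 × 40.29) = 0.000334 kg/m³.

0.000334 kg/m³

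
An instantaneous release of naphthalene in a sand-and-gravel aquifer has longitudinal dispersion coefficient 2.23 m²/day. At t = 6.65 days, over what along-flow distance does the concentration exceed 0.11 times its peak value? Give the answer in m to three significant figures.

The plume is Gaussian with σ = √(2Dt) = √(2 × 2.23 × 6.65) = 5.446 m.
C/C_peak = exp(−Δx²/(2σ²)) = 0.11 ⇒ Δx = σ·√(−2 ln 0.11) = 5.446 × 2.101 = 11.44 m.
Width = 2Δx = 22.9 m.

22.9 m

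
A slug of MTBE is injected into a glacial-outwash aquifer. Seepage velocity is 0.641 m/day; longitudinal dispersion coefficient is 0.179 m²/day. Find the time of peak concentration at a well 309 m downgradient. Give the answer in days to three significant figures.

482 days

For the 1D instantaneous-source solution, setting ∂C/∂t = 0 at fixed x gives v²t² + 2Dt − x² = 0, so t = (√(D² + v²x²) − D)/v².
√(D² + v²x²) = √(0.179² + 0.641² × 309²) = 198.1; v² = 0.410881.
t = (198.1 − 0.179)/0.410881 = 482 days (vs. the pure-advection estimate x/v = 482 d).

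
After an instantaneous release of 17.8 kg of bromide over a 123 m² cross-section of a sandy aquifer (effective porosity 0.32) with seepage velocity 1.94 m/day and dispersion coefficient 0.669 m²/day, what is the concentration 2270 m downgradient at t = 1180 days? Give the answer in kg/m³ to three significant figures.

For an instantaneous plane source, C(x,t) = M/(n_e·A·√(4πDt)) · exp(−(x−vt)²/(4Dt)), with n_e·A the pore (flow) area.
Plume center vt = 1.94 × 1180 = 2289.2 m, so the well at 2270 m is 19.2 m upgradient of the peak.
√(4πDt) = 99.60 m, giving peak height M/(n_e·A·√(4πDt)) = 17.8/(0.32 × 123 × 99.60) = 0.004541 kg/m³.
(x−vt)²/(4Dt) = (-19.2)²/(4 × 0.669 × 1180) = 0.1167; exp(−0.1167) = 0.8899.
C = 0.004541 × 0.8899 = 0.00404 kg/m³.

0.00404 kg/m³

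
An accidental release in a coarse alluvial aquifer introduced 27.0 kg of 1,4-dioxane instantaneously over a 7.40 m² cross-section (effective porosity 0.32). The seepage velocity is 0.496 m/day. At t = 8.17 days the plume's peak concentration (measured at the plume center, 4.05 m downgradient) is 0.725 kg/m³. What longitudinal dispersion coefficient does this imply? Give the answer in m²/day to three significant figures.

At the plume center C_max = M/(n_e·A·√(4πDt)), so D = M²/(4πt·(n_e·A·C_max)²).
n_e·A·C_max = 0.32 × 7.40 × 0.725 = 1.717 kg/m.
D = 27.0²/(4π × 8.17 × 1.717²) = 2.41 m²/day.

2.41 m²/day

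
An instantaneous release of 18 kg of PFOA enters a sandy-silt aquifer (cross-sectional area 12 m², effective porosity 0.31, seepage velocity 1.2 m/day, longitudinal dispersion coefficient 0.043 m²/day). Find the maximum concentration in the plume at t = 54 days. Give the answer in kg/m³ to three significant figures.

The peak of an instantaneous 1D plume sits at x = vt; there the Gaussian factor is 1 and C_max = M/(n_e·A·√(4πDt)), where n_e·A is the pore area the mass is dissolved in.
√(4πDt) = √(4π × 0.043 × 54) = 5.402 m, so C_max = 18/(0.31 × 12 × 5.402) = 0.896 kg/m³.

0.896 kg/m³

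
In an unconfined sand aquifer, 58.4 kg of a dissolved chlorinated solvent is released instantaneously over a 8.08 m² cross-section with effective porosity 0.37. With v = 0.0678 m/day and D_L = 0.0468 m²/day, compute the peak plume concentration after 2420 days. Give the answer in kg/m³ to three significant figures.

The peak of an instantaneous 1D plume sits at x = vt; there the Gaussian factor is 1 and C_max = M/(n_e·A·√(4πDt)), where n_e·A is the pore area the mass is dissolved in.
√(4πDt) = √(4π × 0.0468 × 2420) = 37.73 m, so C_max = 58.4/(0.37 × 8.08 × 37.73) = 0.518 kg/m³.

0.518 kg/m³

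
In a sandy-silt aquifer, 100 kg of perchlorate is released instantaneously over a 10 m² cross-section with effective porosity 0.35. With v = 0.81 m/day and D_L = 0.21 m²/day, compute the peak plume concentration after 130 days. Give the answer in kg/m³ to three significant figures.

The peak of an instantaneous 1D plume sits at x = vt; there the Gaussian factor is 1 and C_max = M/(n_e·A·√(4πDt)), where n_e·A is the pore area the mass is dissolved in.
√(4πDt) = √(4π × 0.21 × 130) = 18.52 m, so C_max = 100/(0.35 × 10 × 18.52) = 1.54 kg/m³.

1.54 kg/m³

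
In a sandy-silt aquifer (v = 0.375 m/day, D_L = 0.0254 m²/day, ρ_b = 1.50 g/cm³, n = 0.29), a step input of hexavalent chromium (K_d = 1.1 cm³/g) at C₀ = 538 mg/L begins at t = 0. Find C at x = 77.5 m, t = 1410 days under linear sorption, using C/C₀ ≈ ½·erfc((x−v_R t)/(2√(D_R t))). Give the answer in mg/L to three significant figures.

Retardation factor R = 1 + ρ_b·K_d/n = 1 + 1.50 × 1.1/0.29 = 6.690.
Sorption retards both mechanisms: v_R = v/R = 0.05605 m/day, D_R = D/R = 0.003797 m²/day.
v_R·t = 0.05605 × 1410 = 79.0305 m; 2√(D_R t) = 4.628 m; argument = (77.5 − 79.0305)/4.628 = -0.3307.
C = C₀ × ½·erfc(-0.3307) = 538 × 0.6800 = 366 mg/L.

366 mg/L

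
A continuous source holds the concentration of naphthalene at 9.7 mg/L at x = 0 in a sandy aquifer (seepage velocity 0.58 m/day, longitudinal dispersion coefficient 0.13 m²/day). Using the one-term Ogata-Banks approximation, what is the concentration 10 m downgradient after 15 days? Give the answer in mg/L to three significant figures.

2.48 mg/L

For a continuous step input, C/C₀ ≈ ½·erfc((x−vt)/(2√(Dt))).
vt = 0.58 × 15 = 8.7 m and 2√(Dt) = 2√(0.13 × 15) = 2.793 m.
Argument (x−vt)/(2√(Dt)) = (10 − 8.7)/2.793 = 0.4654; ½·erfc(0.4654) = 0.2552.
C = 9.7 × 0.2552 = 2.48 mg/L.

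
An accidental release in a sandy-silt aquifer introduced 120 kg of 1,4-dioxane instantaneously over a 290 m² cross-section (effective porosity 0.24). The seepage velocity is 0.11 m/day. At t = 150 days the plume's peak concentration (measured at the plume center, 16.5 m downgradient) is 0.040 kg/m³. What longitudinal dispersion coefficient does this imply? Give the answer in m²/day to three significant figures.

0.986 m²/day

At the plume center C_max = M/(n_e·A·√(4πDt)), so D = M²/(4πt·(n_e·A·C_max)²).
n_e·A·C_max = 0.24 × 290 × 0.040 = 2.784 kg/m.
D = 120²/(4π × 150 × 2.784²) = 0.986 m²/day.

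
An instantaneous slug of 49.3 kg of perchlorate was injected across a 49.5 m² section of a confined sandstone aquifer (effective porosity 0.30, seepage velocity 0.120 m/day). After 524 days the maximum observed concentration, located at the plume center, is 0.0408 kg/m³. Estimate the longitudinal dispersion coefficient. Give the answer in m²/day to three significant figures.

1.01 m²/day

At the plume center C_max = M/(n_e·A·√(4πDt)), so D = M²/(4πt·(n_e·A·C_max)²).
n_e·A·C_max = 0.30 × 49.5 × 0.0408 = 0.6059 kg/m.
D = 49.3²/(4π × 524 × 0.6059²) = 1.01 m²/day.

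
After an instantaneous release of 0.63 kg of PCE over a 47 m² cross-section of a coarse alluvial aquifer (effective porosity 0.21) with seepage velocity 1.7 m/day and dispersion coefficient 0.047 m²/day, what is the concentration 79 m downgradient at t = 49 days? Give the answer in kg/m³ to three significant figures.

0.00159 kg/m³

For an instantaneous plane source, C(x,t) = M/(n_e·A·√(4πDt)) · exp(−(x−vt)²/(4Dt)), with n_e·A the pore (flow) area.
Plume center vt = 1.7 × 49 = 83.3 m, so the well at 79 m is 4.3 m upgradient of the peak.
√(4πDt) = 5.380 m, giving peak height M/(n_e·A·√(4πDt)) = 0.63/(0.21 × 47 × 5.380) = 0.01186 kg/m³.
(x−vt)²/(4Dt) = (-4.3)²/(4 × 0.047 × 49) = 2.007; exp(−2.007) = 0.1344.
C = 0.01186 × 0.1344 = 0.00159 kg/m³.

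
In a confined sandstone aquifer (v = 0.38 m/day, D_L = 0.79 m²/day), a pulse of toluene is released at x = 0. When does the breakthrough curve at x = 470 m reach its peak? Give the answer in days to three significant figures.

1230 days

For the 1D instantaneous-source solution, setting ∂C/∂t = 0 at fixed x gives v²t² + 2Dt − x² = 0, so t = (√(D² + v²x²) − D)/v².
√(D² + v²x²) = √(0.79² + 0.38² × 470²) = 178.6; v² = 0.1444.
t = (178.6 − 0.79)/0.1444 = 1230 days (vs. the pure-advection estimate x/v = 1240 d).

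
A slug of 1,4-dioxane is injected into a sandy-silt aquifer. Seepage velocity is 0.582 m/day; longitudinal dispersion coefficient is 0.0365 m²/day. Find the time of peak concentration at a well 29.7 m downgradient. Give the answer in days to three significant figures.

For the 1D instantaneous-source solution, setting ∂C/∂t = 0 at fixed x gives v²t² + 2Dt − x² = 0, so t = (√(D² + v²x²) − D)/v².
√(D² + v²x²) = √(0.0365² + 0.582² × 29.7²) = 17.29; v² = 0.338724.
t = (17.29 − 0.0365)/0.338724 = 50.9 days (vs. the pure-advection estimate x/v = 51.0 d).

50.9 days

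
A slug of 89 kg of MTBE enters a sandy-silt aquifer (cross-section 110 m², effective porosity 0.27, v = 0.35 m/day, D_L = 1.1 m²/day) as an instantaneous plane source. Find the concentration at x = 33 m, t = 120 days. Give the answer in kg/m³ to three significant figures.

0.0631 kg/m³

For an instantaneous plane source, C(x,t) = M/(n_e·A·√(4πDt)) · exp(−(x−vt)²/(4Dt)), with n_e·A the pore (flow) area.
Plume center vt = 0.35 × 120 = 42 m, so the well at 33 m is 9 m upgradient of the peak.
√(4πDt) = 40.73 m, giving peak height M/(n_e·A·√(4πDt)) = 89/(0.27 × 110 × 40.73) = 0.07357 kg/m³.
(x−vt)²/(4Dt) = (-9)²/(4 × 1.1 × 120) = 0.1534; exp(−0.1534) = 0.8578.
C = 0.07357 × 0.8578 = 0.0631 kg/m³.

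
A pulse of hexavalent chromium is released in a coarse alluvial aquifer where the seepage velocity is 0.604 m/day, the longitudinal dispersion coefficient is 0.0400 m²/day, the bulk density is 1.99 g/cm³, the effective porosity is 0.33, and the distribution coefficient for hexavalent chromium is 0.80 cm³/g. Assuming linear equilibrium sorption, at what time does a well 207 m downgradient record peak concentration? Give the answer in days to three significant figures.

Retardation factor R = 1 + ρ_b·K_d/n = 1 + 1.99 × 0.80/0.33 = 5.824.
Sorption retards both mechanisms: v_R = v/R = 0.1037 m/day, D_R = D/R = 0.006868 m²/day.
Peak time from v_R²t² + 2D_R t − x² = 0: t = (√(D_R² + v_R²x²) − D_R)/v_R².
√(D_R² + v_R²x²) = √(0.006868² + 0.1037² × 207²) = 21.47; v_R² = 0.01075.
t = (21.47 − 0.006868)/0.01075 = 2000 days.

2000 days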